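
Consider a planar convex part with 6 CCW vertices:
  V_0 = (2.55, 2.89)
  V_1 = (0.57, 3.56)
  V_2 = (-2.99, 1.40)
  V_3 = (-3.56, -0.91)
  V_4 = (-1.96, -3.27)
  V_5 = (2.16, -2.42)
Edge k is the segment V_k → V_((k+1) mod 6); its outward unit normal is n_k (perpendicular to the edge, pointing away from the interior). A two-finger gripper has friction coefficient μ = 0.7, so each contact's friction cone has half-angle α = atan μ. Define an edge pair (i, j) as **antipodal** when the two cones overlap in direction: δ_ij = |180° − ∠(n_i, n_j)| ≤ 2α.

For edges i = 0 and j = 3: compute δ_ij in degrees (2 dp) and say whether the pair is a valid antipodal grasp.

α = atan 0.7 = 34.99°;  2α = 69.98°
edge 0: e_0 = (-1.98, +0.67);  n_0 = (+0.3205, +0.9472)
edge 3: e_3 = (+1.60, -2.36);  n_3 = (-0.8277, -0.5612)
∠(n_0, n_3) = 142.83°
δ = |180° − 142.83°| = 37.17°
37.17° ≤ 2α = 69.98°  →  valid

δ = 37.17°, valid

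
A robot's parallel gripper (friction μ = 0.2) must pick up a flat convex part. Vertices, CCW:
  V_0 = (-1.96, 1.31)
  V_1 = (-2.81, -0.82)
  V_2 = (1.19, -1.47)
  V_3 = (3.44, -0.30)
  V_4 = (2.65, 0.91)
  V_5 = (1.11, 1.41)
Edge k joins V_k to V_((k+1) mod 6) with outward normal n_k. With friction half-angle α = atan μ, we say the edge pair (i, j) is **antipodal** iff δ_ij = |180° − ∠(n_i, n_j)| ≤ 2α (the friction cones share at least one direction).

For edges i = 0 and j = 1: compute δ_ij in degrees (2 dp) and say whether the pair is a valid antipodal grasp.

α = atan 0.2 = 11.31°;  2α = 22.62°
edge 0: e_0 = (-0.85, -2.13);  n_0 = (-0.9288, +0.3706)
edge 1: e_1 = (+4.00, -0.65);  n_1 = (-0.1604, -0.9871)
∠(n_0, n_1) = 102.53°
δ = |180° − 102.53°| = 77.47°
77.47° > 2α = 22.62°  →  invalid

δ = 77.47°, invalid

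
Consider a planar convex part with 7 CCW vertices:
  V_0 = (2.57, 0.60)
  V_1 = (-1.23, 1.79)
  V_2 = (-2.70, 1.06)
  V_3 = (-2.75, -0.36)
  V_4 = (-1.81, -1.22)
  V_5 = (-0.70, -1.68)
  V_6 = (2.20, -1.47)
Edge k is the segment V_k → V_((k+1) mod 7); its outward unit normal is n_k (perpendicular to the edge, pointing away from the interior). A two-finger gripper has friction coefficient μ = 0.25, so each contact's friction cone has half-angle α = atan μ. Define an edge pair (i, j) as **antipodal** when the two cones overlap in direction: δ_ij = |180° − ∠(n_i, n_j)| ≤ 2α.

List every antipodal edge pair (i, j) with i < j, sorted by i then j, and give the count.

α = atan 0.25 = 14.04°;  2α = 28.07°
n_0 = (+0.2988, +0.9543)
n_1 = (-0.4448, +0.8956)
n_2 = (-0.9994, +0.0352)
n_3 = (-0.6750, -0.7378)
n_4 = (-0.3828, -0.9238)
n_5 = (+0.0722, -0.9974)
n_6 = (+0.9844, -0.1760)
  (0,1): δ = 136.20°  ·
  (0,2): δ = 74.63°  ·
  (0,3): δ = 25.07°  ✓
  (0,4): δ = 5.12°  ✓
  (0,5): δ = 21.53°  ✓
  (0,6): δ = 97.25°  ·
  (1,2): δ = 118.43°  ·
  (1,3): δ = 68.86°  ·
  (1,4): δ = 48.92°  ·
  (1,5): δ = 22.27°  ✓
  (1,6): δ = 53.46°  ·
  (2,3): δ = 130.44°  ·
  (2,4): δ = 110.49°  ·
  (2,5): δ = 83.84°  ·
  (2,6): δ = 8.12°  ✓
  (3,4): δ = 160.05°  ·
  (3,5): δ = 133.40°  ·
  (3,6): δ = 57.68°  ·
  (4,5): δ = 153.35°  ·
  (4,6): δ = 77.62°  ·
  (5,6): δ = 104.28°  ·
antipodal pairs: 5

count = 5; pairs: (0,3), (0,4), (0,5), (1,5), (2,6)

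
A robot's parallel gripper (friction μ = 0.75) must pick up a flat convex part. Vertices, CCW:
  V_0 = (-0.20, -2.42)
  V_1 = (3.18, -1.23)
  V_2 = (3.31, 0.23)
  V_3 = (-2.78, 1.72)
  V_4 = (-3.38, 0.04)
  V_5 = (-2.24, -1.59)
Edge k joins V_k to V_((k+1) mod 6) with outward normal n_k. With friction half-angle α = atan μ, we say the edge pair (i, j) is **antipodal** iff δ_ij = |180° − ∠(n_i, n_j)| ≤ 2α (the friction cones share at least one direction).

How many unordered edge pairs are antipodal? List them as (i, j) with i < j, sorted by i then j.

count = 7; pairs: (0,2), (0,3), (1,3), (1,4), (1,5), (2,4), (2,5)

α = atan 0.75 = 36.87°;  2α = 73.74°
n_0 = (+0.3321, -0.9432)
n_1 = (+0.9961, -0.0887)
n_2 = (+0.2377, +0.9713)
n_3 = (-0.9417, +0.3363)
n_4 = (-0.8195, -0.5731)
n_5 = (-0.3769, -0.9263)
  (0,1): δ = 114.48°  ·
  (0,2): δ = 33.14°  ✓
  (0,3): δ = 50.95°  ✓
  (0,4): δ = 105.57°  ·
  (0,5): δ = 138.46°  ·
  (1,2): δ = 98.66°  ·
  (1,3): δ = 14.57°  ✓
  (1,4): δ = 40.06°  ✓
  (1,5): δ = 72.95°  ✓
  (2,3): δ = 95.91°  ·
  (2,4): δ = 41.28°  ✓
  (2,5): δ = 8.39°  ✓
  (3,4): δ = 125.38°  ·
  (3,5): δ = 92.49°  ·
  (4,5): δ = 147.11°  ·
antipodal pairs: 7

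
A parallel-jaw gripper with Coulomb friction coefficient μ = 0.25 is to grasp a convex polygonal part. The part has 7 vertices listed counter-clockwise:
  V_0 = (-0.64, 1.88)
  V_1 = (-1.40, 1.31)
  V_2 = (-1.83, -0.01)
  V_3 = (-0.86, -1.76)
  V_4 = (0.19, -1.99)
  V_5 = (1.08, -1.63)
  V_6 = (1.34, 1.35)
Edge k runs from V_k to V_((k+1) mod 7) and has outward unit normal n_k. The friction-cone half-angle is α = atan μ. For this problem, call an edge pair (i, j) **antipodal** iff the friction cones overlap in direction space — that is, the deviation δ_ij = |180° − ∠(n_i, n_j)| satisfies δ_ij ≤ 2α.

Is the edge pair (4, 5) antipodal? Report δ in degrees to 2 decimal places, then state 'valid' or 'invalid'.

δ = 117.01°, invalid

α = atan 0.25 = 14.04°;  2α = 28.07°
edge 4: e_4 = (+0.89, +0.36);  n_4 = (+0.3750, -0.9270)
edge 5: e_5 = (+0.26, +2.98);  n_5 = (+0.9962, -0.0869)
∠(n_4, n_5) = 62.99°
δ = |180° − 62.99°| = 117.01°
117.01° > 2α = 28.07°  →  invalid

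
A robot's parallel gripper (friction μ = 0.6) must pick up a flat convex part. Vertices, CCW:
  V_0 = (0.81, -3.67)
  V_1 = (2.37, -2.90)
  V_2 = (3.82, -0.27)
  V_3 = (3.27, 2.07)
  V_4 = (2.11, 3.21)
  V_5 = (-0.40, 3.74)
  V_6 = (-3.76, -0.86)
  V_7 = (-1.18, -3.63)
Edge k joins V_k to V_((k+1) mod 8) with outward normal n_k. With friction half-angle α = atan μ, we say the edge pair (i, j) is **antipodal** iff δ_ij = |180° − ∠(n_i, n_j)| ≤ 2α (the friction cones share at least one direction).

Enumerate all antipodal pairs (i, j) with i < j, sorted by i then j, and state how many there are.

count = 10; pairs: (0,4), (0,5), (1,5), (2,5), (2,6), (3,6), (3,7), (4,6), (4,7), (5,7)

α = atan 0.6 = 30.96°;  2α = 61.93°
n_0 = (+0.4426, -0.8967)
n_1 = (+0.8757, -0.4828)
n_2 = (+0.9735, +0.2288)
n_3 = (+0.7009, +0.7132)
n_4 = (+0.2066, +0.9784)
n_5 = (-0.8075, +0.5898)
n_6 = (-0.7318, -0.6816)
n_7 = (-0.0201, -0.9998)
  (0,1): δ = 145.14°  ·
  (0,2): δ = 103.04°  ·
  (0,3): δ = 70.77°  ·
  (0,4): δ = 38.19°  ✓
  (0,5): δ = 27.58°  ✓
  (0,6): δ = 106.70°  ·
  (0,7): δ = 152.58°  ·
  (1,2): δ = 137.90°  ·
  (1,3): δ = 105.63°  ·
  (1,4): δ = 73.05°  ·
  (1,5): δ = 7.28°  ✓
  (1,6): δ = 71.84°  ·
  (1,7): δ = 117.72°  ·
  (2,3): δ = 147.73°  ·
  (2,4): δ = 115.15°  ·
  (2,5): δ = 49.37°  ✓
  (2,6): δ = 29.74°  ✓
  (2,7): δ = 75.62°  ·
  (3,4): δ = 147.42°  ·
  (3,5): δ = 81.64°  ·
  (3,6): δ = 2.53°  ✓
  (3,7): δ = 43.35°  ✓
  (4,5): δ = 114.22°  ·
  (4,6): δ = 35.11°  ✓
  (4,7): δ = 10.77°  ✓
  (5,6): δ = 100.89°  ·
  (5,7): δ = 55.01°  ✓
  (6,7): δ = 134.12°  ·
antipodal pairs: 10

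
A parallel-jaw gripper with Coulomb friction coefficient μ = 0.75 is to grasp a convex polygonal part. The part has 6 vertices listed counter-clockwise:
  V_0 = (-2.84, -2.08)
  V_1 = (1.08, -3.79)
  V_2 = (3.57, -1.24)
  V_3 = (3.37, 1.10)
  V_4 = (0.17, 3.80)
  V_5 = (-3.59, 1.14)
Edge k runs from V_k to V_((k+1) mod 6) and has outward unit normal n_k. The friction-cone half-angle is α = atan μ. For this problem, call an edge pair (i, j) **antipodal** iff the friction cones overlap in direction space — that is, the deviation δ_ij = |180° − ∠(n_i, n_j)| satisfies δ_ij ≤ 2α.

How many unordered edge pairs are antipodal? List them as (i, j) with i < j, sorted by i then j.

count = 8; pairs: (0,2), (0,3), (0,4), (1,4), (1,5), (2,4), (2,5), (3,5)

α = atan 0.75 = 36.87°;  2α = 73.74°
n_0 = (-0.3998, -0.9166)
n_1 = (+0.7155, -0.6986)
n_2 = (+0.9964, +0.0852)
n_3 = (+0.6449, +0.7643)
n_4 = (-0.5775, +0.8164)
n_5 = (-0.9739, -0.2268)
  (0,1): δ = 110.75°  ·
  (0,2): δ = 61.55°  ✓
  (0,3): δ = 16.59°  ✓
  (0,4): δ = 58.85°  ✓
  (0,5): δ = 126.68°  ·
  (1,2): δ = 130.80°  ·
  (1,3): δ = 85.84°  ·
  (1,4): δ = 10.40°  ✓
  (1,5): δ = 57.43°  ✓
  (2,3): δ = 135.04°  ·
  (2,4): δ = 59.61°  ✓
  (2,5): δ = 8.23°  ✓
  (3,4): δ = 104.57°  ·
  (3,5): δ = 36.73°  ✓
  (4,5): δ = 112.17°  ·
antipodal pairs: 8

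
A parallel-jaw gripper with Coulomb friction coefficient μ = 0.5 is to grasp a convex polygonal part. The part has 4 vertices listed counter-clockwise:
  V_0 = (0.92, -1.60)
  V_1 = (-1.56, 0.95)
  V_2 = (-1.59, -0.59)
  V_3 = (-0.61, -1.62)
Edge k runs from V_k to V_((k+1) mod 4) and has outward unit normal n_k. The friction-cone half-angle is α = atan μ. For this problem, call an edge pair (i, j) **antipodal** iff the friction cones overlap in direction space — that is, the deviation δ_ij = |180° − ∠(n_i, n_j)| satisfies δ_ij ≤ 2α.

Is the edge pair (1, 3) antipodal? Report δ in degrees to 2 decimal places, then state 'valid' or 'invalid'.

δ = 88.14°, invalid

α = atan 0.5 = 26.57°;  2α = 53.13°
edge 1: e_1 = (-0.03, -1.54);  n_1 = (-0.9998, +0.0195)
edge 3: e_3 = (+1.53, +0.02);  n_3 = (+0.0131, -0.9999)
∠(n_1, n_3) = 91.86°
δ = |180° − 91.86°| = 88.14°
88.14° > 2α = 53.13°  →  invalid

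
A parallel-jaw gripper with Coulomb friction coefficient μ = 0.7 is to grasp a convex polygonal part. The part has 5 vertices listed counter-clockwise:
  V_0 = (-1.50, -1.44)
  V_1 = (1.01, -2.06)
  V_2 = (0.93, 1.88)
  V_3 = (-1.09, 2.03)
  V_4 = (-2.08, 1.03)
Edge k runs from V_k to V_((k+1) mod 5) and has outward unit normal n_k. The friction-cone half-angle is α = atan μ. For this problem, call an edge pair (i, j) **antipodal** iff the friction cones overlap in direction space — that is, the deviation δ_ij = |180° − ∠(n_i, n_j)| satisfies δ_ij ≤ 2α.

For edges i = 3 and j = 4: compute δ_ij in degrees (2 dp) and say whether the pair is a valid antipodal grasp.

δ = 122.07°, invalid

α = atan 0.7 = 34.99°;  2α = 69.98°
edge 3: e_3 = (-0.99, -1.00);  n_3 = (-0.7107, +0.7035)
edge 4: e_4 = (+0.58, -2.47);  n_4 = (-0.9735, -0.2286)
∠(n_3, n_4) = 57.93°
δ = |180° − 57.93°| = 122.07°
122.07° > 2α = 69.98°  →  invalid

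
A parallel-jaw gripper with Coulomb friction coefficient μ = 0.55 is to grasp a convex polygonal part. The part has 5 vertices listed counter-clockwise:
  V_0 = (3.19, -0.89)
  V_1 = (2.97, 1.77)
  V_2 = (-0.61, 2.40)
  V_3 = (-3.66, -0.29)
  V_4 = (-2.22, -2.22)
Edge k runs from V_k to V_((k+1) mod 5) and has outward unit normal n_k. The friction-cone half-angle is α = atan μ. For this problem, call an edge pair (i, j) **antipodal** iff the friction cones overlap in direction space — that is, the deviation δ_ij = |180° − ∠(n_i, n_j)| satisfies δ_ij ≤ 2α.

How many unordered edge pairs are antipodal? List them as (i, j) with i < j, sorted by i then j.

count = 5; pairs: (0,2), (0,3), (1,3), (1,4), (2,4)

α = atan 0.55 = 28.81°;  2α = 57.62°
n_0 = (+0.9966, +0.0824)
n_1 = (+0.1733, +0.9849)
n_2 = (-0.6615, +0.7500)
n_3 = (-0.8015, -0.5980)
n_4 = (+0.2387, -0.9711)
  (0,1): δ = 104.71°  ·
  (0,2): δ = 53.32°  ✓
  (0,3): δ = 32.00°  ✓
  (0,4): δ = 99.08°  ·
  (1,2): δ = 128.61°  ·
  (1,3): δ = 43.29°  ✓
  (1,4): δ = 23.79°  ✓
  (2,3): δ = 94.68°  ·
  (2,4): δ = 27.60°  ✓
  (3,4): δ = 112.92°  ·
antipodal pairs: 5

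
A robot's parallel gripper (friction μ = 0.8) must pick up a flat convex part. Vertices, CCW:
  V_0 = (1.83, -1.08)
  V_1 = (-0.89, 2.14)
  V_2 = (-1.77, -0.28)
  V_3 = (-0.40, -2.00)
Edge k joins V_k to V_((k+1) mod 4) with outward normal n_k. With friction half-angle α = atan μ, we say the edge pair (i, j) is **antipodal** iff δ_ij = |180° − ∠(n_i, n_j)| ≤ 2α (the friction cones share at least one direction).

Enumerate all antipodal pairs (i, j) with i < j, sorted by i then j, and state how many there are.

α = atan 0.8 = 38.66°;  2α = 77.32°
n_0 = (+0.7639, +0.6453)
n_1 = (-0.9398, +0.3417)
n_2 = (-0.7822, -0.6230)
n_3 = (+0.3814, -0.9244)
  (0,1): δ = 60.17°  ✓
  (0,2): δ = 1.65°  ✓
  (0,3): δ = 72.23°  ✓
  (1,2): δ = 121.48°  ·
  (1,3): δ = 47.60°  ✓
  (2,3): δ = 106.12°  ·
antipodal pairs: 4

count = 4; pairs: (0,1), (0,2), (0,3), (1,3)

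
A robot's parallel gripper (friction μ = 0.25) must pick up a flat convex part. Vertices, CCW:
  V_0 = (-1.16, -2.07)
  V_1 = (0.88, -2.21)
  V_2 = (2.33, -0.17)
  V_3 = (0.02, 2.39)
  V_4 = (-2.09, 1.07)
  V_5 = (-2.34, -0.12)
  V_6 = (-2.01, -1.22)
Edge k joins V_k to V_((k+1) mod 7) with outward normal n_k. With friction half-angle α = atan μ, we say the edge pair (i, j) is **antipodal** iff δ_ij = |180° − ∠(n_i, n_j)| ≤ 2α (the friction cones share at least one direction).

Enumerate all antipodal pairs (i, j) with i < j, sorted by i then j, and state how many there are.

α = atan 0.25 = 14.04°;  2α = 28.07°
n_0 = (-0.0685, -0.9977)
n_1 = (+0.8151, -0.5793)
n_2 = (+0.7424, +0.6699)
n_3 = (-0.5304, +0.8478)
n_4 = (-0.9786, +0.2056)
n_5 = (-0.9578, -0.2873)
n_6 = (-0.7071, -0.7071)
  (0,1): δ = 121.48°  ·
  (0,2): δ = 44.01°  ·
  (0,3): δ = 35.96°  ·
  (0,4): δ = 82.06°  ·
  (0,5): δ = 110.63°  ·
  (0,6): δ = 138.93°  ·
  (1,2): δ = 102.53°  ·
  (1,3): δ = 22.57°  ✓
  (1,4): δ = 23.54°  ✓
  (1,5): δ = 52.10°  ·
  (1,6): δ = 80.40°  ·
  (2,3): δ = 100.03°  ·
  (2,4): δ = 53.93°  ·
  (2,5): δ = 25.36°  ✓
  (2,6): δ = 2.94°  ✓
  (3,4): δ = 133.89°  ·
  (3,5): δ = 105.33°  ·
  (3,6): δ = 77.03°  ·
  (4,5): δ = 151.44°  ·
  (4,6): δ = 123.14°  ·
  (5,6): δ = 151.70°  ·
antipodal pairs: 4

count = 4; pairs: (1,3), (1,4), (2,5), (2,6)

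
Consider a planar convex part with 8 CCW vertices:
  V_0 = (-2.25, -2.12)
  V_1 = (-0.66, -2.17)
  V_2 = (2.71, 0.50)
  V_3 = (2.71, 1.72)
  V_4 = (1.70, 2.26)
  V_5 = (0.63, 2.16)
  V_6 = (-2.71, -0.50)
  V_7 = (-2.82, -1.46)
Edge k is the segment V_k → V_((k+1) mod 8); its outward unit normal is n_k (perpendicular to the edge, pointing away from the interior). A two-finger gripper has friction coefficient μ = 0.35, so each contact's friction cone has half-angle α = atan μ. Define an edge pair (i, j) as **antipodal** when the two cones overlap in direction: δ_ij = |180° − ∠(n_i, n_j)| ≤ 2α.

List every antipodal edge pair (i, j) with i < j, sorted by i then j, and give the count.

α = atan 0.35 = 19.29°;  2α = 38.58°
n_0 = (-0.0314, -0.9995)
n_1 = (+0.6210, -0.7838)
n_2 = (+1.0000, -0.0000)
n_3 = (+0.4715, +0.8819)
n_4 = (-0.0931, +0.9957)
n_5 = (-0.6230, +0.7822)
n_6 = (-0.9935, +0.1138)
n_7 = (-0.7568, -0.6536)
  (0,1): δ = 139.81°  ·
  (0,2): δ = 88.20°  ·
  (0,3): δ = 26.33°  ✓
  (0,4): δ = 7.14°  ✓
  (0,5): δ = 40.34°  ·
  (0,6): δ = 85.26°  ·
  (0,7): δ = 132.62°  ·
  (1,2): δ = 128.39°  ·
  (1,3): δ = 66.52°  ·
  (1,4): δ = 33.05°  ✓
  (1,5): δ = 0.14°  ✓
  (1,6): δ = 45.07°  ·
  (1,7): δ = 92.43°  ·
  (2,3): δ = 118.13°  ·
  (2,4): δ = 84.66°  ·
  (2,5): δ = 51.47°  ·
  (2,6): δ = 6.54°  ✓
  (2,7): δ = 40.82°  ·
  (3,4): δ = 146.53°  ·
  (3,5): δ = 113.33°  ·
  (3,6): δ = 68.41°  ·
  (3,7): δ = 21.05°  ✓
  (4,5): δ = 146.81°  ·
  (4,6): δ = 101.88°  ·
  (4,7): δ = 54.52°  ·
  (5,6): δ = 135.07°  ·
  (5,7): δ = 87.72°  ·
  (6,7): δ = 132.65°  ·
antipodal pairs: 6

count = 6; pairs: (0,3), (0,4), (1,4), (1,5), (2,6), (3,7)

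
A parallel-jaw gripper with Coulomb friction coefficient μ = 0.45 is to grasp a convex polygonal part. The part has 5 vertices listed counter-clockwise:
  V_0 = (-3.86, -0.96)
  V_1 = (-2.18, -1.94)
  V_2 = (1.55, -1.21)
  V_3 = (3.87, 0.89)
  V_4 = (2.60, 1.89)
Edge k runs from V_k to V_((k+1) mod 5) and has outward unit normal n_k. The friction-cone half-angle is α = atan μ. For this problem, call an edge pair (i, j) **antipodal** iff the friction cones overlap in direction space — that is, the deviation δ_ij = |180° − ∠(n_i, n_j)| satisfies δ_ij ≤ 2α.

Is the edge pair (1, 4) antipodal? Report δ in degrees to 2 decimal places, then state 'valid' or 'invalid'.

α = atan 0.45 = 24.23°;  2α = 48.46°
edge 1: e_1 = (+3.73, +0.73);  n_1 = (+0.1921, -0.9814)
edge 4: e_4 = (-6.46, -2.85);  n_4 = (-0.4036, +0.9149)
∠(n_1, n_4) = 167.27°
δ = |180° − 167.27°| = 12.73°
12.73° ≤ 2α = 48.46°  →  valid

δ = 12.73°, valid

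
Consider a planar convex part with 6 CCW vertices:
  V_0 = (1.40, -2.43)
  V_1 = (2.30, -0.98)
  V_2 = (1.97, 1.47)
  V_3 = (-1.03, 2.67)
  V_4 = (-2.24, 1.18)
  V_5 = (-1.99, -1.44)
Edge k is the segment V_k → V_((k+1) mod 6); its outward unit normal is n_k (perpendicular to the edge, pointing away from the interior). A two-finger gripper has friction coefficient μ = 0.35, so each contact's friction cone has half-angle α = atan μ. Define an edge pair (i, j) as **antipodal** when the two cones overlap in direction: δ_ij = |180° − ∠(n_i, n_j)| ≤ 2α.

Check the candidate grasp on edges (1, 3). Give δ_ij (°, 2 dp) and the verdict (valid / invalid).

α = atan 0.35 = 19.29°;  2α = 38.58°
edge 1: e_1 = (-0.33, +2.45);  n_1 = (+0.9911, +0.1335)
edge 3: e_3 = (-1.21, -1.49);  n_3 = (-0.7763, +0.6304)
∠(n_1, n_3) = 133.25°
δ = |180° − 133.25°| = 46.75°
46.75° > 2α = 38.58°  →  invalid

δ = 46.75°, invalid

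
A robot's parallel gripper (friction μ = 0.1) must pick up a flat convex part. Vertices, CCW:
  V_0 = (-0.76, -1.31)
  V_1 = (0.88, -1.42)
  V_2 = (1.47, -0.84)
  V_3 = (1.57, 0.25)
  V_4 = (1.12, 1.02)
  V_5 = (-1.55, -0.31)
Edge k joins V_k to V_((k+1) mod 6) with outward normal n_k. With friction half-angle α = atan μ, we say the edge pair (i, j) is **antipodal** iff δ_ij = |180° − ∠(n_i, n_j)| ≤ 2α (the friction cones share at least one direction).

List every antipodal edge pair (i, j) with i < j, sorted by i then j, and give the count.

count = 1; pairs: (3,5)

α = atan 0.1 = 5.71°;  2α = 11.42°
n_0 = (-0.0669, -0.9978)
n_1 = (+0.7010, -0.7131)
n_2 = (+0.9958, -0.0914)
n_3 = (+0.8634, +0.5046)
n_4 = (-0.4459, +0.8951)
n_5 = (-0.7847, -0.6199)
  (0,1): δ = 131.65°  ·
  (0,2): δ = 91.40°  ·
  (0,3): δ = 55.86°  ·
  (0,4): δ = 30.32°  ·
  (0,5): δ = 132.15°  ·
  (1,2): δ = 139.75°  ·
  (1,3): δ = 104.21°  ·
  (1,4): δ = 18.03°  ·
  (1,5): δ = 83.80°  ·
  (2,3): δ = 144.46°  ·
  (2,4): δ = 58.28°  ·
  (2,5): δ = 43.55°  ·
  (3,4): δ = 93.82°  ·
  (3,5): δ = 8.01°  ✓
  (4,5): δ = 78.17°  ·
antipodal pairs: 1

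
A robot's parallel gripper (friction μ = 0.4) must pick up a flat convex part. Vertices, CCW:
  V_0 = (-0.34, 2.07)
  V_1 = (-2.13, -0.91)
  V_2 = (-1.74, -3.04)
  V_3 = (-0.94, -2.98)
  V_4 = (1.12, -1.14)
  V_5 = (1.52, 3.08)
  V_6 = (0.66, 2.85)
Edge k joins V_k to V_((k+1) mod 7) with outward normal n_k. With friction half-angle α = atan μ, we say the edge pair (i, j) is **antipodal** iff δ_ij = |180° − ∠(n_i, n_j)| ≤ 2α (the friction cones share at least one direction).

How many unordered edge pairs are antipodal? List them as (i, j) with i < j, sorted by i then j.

α = atan 0.4 = 21.80°;  2α = 43.60°
n_0 = (-0.8572, +0.5149)
n_1 = (-0.9836, -0.1801)
n_2 = (+0.0748, -0.9972)
n_3 = (+0.6662, -0.7458)
n_4 = (+0.9955, -0.0944)
n_5 = (-0.2584, +0.9660)
n_6 = (-0.6150, +0.7885)
  (0,1): δ = 138.63°  ·
  (0,2): δ = 54.72°  ·
  (0,3): δ = 17.24°  ✓
  (0,4): δ = 25.58°  ✓
  (0,5): δ = 135.96°  ·
  (0,6): δ = 158.95°  ·
  (1,2): δ = 96.09°  ·
  (1,3): δ = 58.60°  ·
  (1,4): δ = 15.79°  ✓
  (1,5): δ = 94.60°  ·
  (1,6): δ = 117.58°  ·
  (2,3): δ = 142.52°  ·
  (2,4): δ = 99.70°  ·
  (2,5): δ = 10.68°  ✓
  (2,6): δ = 33.67°  ✓
  (3,4): δ = 137.19°  ·
  (3,5): δ = 26.80°  ✓
  (3,6): δ = 3.82°  ✓
  (4,5): δ = 69.61°  ·
  (4,6): δ = 46.63°  ·
  (5,6): δ = 157.02°  ·
antipodal pairs: 7

count = 7; pairs: (0,3), (0,4), (1,4), (2,5), (2,6), (3,5), (3,6)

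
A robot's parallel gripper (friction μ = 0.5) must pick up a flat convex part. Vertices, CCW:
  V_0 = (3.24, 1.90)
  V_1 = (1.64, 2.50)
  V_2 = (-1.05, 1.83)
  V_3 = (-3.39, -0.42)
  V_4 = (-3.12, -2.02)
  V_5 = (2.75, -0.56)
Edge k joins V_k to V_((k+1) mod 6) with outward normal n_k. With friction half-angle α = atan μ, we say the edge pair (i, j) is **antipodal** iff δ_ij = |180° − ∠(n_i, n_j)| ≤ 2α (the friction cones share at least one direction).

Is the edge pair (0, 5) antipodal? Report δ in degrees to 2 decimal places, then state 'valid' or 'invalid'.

δ = 99.29°, invalid

α = atan 0.5 = 26.57°;  2α = 53.13°
edge 0: e_0 = (-1.60, +0.60);  n_0 = (+0.3511, +0.9363)
edge 5: e_5 = (+0.49, +2.46);  n_5 = (+0.9807, -0.1953)
∠(n_0, n_5) = 80.71°
δ = |180° − 80.71°| = 99.29°
99.29° > 2α = 53.13°  →  invalid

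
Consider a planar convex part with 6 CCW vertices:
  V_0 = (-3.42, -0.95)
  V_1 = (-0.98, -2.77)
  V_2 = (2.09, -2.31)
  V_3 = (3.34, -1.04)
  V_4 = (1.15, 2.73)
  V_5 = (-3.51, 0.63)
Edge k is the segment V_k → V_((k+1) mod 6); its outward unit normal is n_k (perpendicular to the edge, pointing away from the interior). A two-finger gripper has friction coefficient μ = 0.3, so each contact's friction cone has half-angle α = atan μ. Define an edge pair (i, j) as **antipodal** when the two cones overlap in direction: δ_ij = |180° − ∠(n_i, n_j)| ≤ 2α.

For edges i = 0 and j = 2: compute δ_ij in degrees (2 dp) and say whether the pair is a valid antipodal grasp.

δ = 97.83°, invalid

α = atan 0.3 = 16.70°;  2α = 33.40°
edge 0: e_0 = (+2.44, -1.82);  n_0 = (-0.5979, -0.8016)
edge 2: e_2 = (+1.25, +1.27);  n_2 = (+0.7127, -0.7015)
∠(n_0, n_2) = 82.17°
δ = |180° − 82.17°| = 97.83°
97.83° > 2α = 33.40°  →  invalid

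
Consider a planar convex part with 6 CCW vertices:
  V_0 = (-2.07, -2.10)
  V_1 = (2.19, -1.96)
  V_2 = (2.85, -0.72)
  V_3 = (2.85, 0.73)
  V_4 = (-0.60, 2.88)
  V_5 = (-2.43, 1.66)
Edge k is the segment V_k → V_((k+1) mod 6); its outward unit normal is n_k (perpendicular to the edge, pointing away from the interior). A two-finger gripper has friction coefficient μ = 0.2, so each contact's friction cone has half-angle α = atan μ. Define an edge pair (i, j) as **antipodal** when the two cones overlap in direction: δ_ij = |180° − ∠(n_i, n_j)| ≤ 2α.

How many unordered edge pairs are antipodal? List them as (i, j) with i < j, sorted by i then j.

count = 1; pairs: (2,5)

α = atan 0.2 = 11.31°;  2α = 22.62°
n_0 = (+0.0328, -0.9995)
n_1 = (+0.8827, -0.4698)
n_2 = (+1.0000, -0.0000)
n_3 = (+0.5289, +0.8487)
n_4 = (-0.5547, +0.8321)
n_5 = (-0.9954, -0.0953)
  (0,1): δ = 119.91°  ·
  (0,2): δ = 91.88°  ·
  (0,3): δ = 33.81°  ·
  (0,4): δ = 31.81°  ·
  (0,5): δ = 93.59°  ·
  (1,2): δ = 151.98°  ·
  (1,3): δ = 93.91°  ·
  (1,4): δ = 28.29°  ·
  (1,5): δ = 33.49°  ·
  (2,3): δ = 121.93°  ·
  (2,4): δ = 56.31°  ·
  (2,5): δ = 5.47°  ✓
  (3,4): δ = 114.38°  ·
  (3,5): δ = 52.60°  ·
  (4,5): δ = 118.22°  ·
antipodal pairs: 1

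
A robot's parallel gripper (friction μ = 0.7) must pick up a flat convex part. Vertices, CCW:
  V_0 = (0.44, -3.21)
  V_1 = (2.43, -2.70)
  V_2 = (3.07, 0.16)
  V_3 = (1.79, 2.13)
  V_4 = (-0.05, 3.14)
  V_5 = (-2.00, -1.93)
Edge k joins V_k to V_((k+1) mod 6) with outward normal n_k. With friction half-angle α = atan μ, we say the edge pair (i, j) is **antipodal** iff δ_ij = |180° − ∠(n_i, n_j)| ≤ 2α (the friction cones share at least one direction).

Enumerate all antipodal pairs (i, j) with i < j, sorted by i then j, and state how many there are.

α = atan 0.7 = 34.99°;  2α = 69.98°
n_0 = (+0.2483, -0.9687)
n_1 = (+0.9759, -0.2184)
n_2 = (+0.8385, +0.5448)
n_3 = (+0.4812, +0.8766)
n_4 = (-0.9333, +0.3590)
n_5 = (-0.4645, -0.8855)
  (0,1): δ = 116.99°  ·
  (0,2): δ = 71.36°  ·
  (0,3): δ = 43.14°  ✓
  (0,4): δ = 54.59°  ✓
  (0,5): δ = 137.94°  ·
  (1,2): δ = 134.37°  ·
  (1,3): δ = 106.15°  ·
  (1,4): δ = 8.42°  ✓
  (1,5): δ = 74.93°  ·
  (2,3): δ = 151.78°  ·
  (2,4): δ = 54.05°  ✓
  (2,5): δ = 29.31°  ✓
  (3,4): δ = 82.27°  ·
  (3,5): δ = 1.08°  ✓
  (4,5): δ = 96.64°  ·
antipodal pairs: 6

count = 6; pairs: (0,3), (0,4), (1,4), (2,4), (2,5), (3,5)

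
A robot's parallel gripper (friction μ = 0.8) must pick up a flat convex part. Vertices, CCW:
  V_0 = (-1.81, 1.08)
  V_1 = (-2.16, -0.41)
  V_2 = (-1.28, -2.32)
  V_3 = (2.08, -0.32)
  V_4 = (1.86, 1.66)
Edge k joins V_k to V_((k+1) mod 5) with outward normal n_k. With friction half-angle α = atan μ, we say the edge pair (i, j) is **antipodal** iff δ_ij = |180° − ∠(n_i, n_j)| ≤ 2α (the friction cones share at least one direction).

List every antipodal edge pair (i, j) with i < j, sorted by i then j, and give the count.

α = atan 0.8 = 38.66°;  2α = 77.32°
n_0 = (-0.9735, +0.2287)
n_1 = (-0.9082, -0.4185)
n_2 = (+0.5115, -0.8593)
n_3 = (+0.9939, +0.1104)
n_4 = (-0.1561, +0.9877)
  (0,1): δ = 142.04°  ·
  (0,2): δ = 46.02°  ✓
  (0,3): δ = 19.56°  ✓
  (0,4): δ = 112.20°  ·
  (1,2): δ = 83.97°  ·
  (1,3): δ = 18.40°  ✓
  (1,4): δ = 74.24°  ✓
  (2,3): δ = 114.42°  ·
  (2,4): δ = 21.78°  ✓
  (3,4): δ = 87.36°  ·
antipodal pairs: 5

count = 5; pairs: (0,2), (0,3), (1,3), (1,4), (2,4)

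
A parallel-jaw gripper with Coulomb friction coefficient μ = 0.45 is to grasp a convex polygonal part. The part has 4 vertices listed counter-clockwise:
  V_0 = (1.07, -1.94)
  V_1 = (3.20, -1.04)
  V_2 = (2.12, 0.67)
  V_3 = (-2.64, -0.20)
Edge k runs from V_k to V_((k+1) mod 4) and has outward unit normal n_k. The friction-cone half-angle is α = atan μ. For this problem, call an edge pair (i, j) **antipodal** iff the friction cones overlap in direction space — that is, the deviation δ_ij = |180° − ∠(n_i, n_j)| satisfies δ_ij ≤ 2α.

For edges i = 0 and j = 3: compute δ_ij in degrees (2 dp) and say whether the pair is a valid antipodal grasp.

α = atan 0.45 = 24.23°;  2α = 48.46°
edge 0: e_0 = (+2.13, +0.90);  n_0 = (+0.3892, -0.9211)
edge 3: e_3 = (+3.71, -1.74);  n_3 = (-0.4246, -0.9054)
∠(n_0, n_3) = 48.03°
δ = |180° − 48.03°| = 131.97°
131.97° > 2α = 48.46°  →  invalid

δ = 131.97°, invalid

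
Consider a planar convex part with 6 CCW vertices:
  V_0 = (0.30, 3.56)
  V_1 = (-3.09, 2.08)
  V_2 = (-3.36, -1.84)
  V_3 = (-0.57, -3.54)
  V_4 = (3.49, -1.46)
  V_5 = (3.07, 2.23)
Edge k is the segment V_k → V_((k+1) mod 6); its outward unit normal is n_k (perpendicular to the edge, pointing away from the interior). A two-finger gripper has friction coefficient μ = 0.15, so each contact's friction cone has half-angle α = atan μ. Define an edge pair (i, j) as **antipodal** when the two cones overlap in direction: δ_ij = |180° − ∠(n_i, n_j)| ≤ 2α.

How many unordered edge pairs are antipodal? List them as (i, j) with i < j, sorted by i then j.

α = atan 0.15 = 8.53°;  2α = 17.06°
n_0 = (-0.4001, +0.9165)
n_1 = (-0.9976, +0.0687)
n_2 = (-0.5203, -0.8540)
n_3 = (+0.4560, -0.8900)
n_4 = (+0.9936, +0.1131)
n_5 = (+0.4328, +0.9015)
  (0,1): δ = 117.53°  ·
  (0,2): δ = 54.94°  ·
  (0,3): δ = 3.54°  ✓
  (0,4): δ = 72.91°  ·
  (0,5): δ = 130.77°  ·
  (1,2): δ = 117.41°  ·
  (1,3): δ = 58.93°  ·
  (1,4): δ = 10.43°  ✓
  (1,5): δ = 68.29°  ·
  (2,3): δ = 121.52°  ·
  (2,4): δ = 52.15°  ·
  (2,5): δ = 5.71°  ✓
  (3,4): δ = 110.63°  ·
  (3,5): δ = 52.77°  ·
  (4,5): δ = 122.14°  ·
antipodal pairs: 3

count = 3; pairs: (0,3), (1,4), (2,5)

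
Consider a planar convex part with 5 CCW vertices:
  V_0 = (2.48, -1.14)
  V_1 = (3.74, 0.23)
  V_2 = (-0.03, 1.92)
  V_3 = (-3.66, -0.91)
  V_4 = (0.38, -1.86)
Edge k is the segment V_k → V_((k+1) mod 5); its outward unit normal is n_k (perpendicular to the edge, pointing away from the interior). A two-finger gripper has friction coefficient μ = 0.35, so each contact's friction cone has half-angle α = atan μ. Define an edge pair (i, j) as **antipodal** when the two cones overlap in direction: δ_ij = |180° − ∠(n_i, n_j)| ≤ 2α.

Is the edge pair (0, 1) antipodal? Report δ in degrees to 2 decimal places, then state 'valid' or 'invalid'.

α = atan 0.35 = 19.29°;  2α = 38.58°
edge 0: e_0 = (+1.26, +1.37);  n_0 = (+0.7360, -0.6769)
edge 1: e_1 = (-3.77, +1.69);  n_1 = (+0.4091, +0.9125)
∠(n_0, n_1) = 108.46°
δ = |180° − 108.46°| = 71.54°
71.54° > 2α = 38.58°  →  invalid

δ = 71.54°, invalid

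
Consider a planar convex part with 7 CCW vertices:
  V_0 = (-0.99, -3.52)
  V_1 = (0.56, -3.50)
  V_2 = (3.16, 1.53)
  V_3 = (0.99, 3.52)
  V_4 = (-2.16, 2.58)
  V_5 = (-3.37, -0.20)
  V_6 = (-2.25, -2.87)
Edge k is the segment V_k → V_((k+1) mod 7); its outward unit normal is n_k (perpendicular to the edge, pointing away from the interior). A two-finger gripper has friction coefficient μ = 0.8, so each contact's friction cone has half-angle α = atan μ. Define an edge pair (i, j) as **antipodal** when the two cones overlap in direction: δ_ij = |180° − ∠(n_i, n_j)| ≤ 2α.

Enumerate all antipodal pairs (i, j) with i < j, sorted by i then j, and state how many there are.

count = 10; pairs: (0,2), (0,3), (0,4), (1,3), (1,4), (1,5), (2,4), (2,5), (2,6), (3,6)

α = atan 0.8 = 38.66°;  2α = 77.32°
n_0 = (+0.0129, -0.9999)
n_1 = (+0.8883, -0.4592)
n_2 = (+0.6759, +0.7370)
n_3 = (-0.2860, +0.9582)
n_4 = (-0.9169, +0.3991)
n_5 = (-0.9222, -0.3868)
n_6 = (-0.4585, -0.8887)
  (0,1): δ = 118.07°  ·
  (0,2): δ = 43.26°  ✓
  (0,3): δ = 15.88°  ✓
  (0,4): δ = 65.74°  ✓
  (0,5): δ = 112.02°  ·
  (0,6): δ = 151.97°  ·
  (1,2): δ = 105.19°  ·
  (1,3): δ = 46.05°  ✓
  (1,4): δ = 3.81°  ✓
  (1,5): δ = 50.09°  ✓
  (1,6): δ = 90.05°  ·
  (2,3): δ = 120.86°  ·
  (2,4): δ = 71.00°  ✓
  (2,5): δ = 24.72°  ✓
  (2,6): δ = 15.23°  ✓
  (3,4): δ = 130.14°  ·
  (3,5): δ = 83.86°  ·
  (3,6): δ = 43.90°  ✓
  (4,5): δ = 133.72°  ·
  (4,6): δ = 93.77°  ·
  (5,6): δ = 140.04°  ·
antipodal pairs: 10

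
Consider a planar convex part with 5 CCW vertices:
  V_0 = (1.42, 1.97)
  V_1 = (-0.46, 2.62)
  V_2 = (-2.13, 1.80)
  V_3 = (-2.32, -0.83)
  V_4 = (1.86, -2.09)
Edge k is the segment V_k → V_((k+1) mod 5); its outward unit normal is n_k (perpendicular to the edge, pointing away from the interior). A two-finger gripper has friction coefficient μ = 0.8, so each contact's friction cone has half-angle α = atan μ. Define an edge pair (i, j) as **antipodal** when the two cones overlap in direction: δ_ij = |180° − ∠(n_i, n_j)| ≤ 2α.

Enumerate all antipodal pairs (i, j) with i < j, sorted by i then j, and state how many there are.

α = atan 0.8 = 38.66°;  2α = 77.32°
n_0 = (+0.3268, +0.9451)
n_1 = (-0.4408, +0.8976)
n_2 = (-0.9974, +0.0721)
n_3 = (-0.2886, -0.9574)
n_4 = (+0.9942, +0.1077)
  (0,1): δ = 134.78°  ·
  (0,2): δ = 75.06°  ✓
  (0,3): δ = 2.30°  ✓
  (0,4): δ = 115.26°  ·
  (1,2): δ = 120.28°  ·
  (1,3): δ = 42.93°  ✓
  (1,4): δ = 70.03°  ✓
  (2,3): δ = 102.64°  ·
  (2,4): δ = 10.32°  ✓
  (3,4): δ = 67.04°  ✓
antipodal pairs: 6

count = 6; pairs: (0,2), (0,3), (1,3), (1,4), (2,4), (3,4)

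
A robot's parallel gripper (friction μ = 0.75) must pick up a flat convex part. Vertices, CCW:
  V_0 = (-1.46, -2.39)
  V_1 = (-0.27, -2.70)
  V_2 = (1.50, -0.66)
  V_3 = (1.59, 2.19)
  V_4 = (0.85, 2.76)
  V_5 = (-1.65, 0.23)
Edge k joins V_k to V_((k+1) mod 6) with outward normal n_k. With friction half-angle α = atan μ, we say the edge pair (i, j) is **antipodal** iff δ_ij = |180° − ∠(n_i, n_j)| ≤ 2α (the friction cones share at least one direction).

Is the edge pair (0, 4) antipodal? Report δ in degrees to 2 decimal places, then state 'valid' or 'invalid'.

δ = 59.94°, valid

α = atan 0.75 = 36.87°;  2α = 73.74°
edge 0: e_0 = (+1.19, -0.31);  n_0 = (-0.2521, -0.9677)
edge 4: e_4 = (-2.50, -2.53);  n_4 = (-0.7113, +0.7029)
∠(n_0, n_4) = 120.06°
δ = |180° − 120.06°| = 59.94°
59.94° ≤ 2α = 73.74°  →  valid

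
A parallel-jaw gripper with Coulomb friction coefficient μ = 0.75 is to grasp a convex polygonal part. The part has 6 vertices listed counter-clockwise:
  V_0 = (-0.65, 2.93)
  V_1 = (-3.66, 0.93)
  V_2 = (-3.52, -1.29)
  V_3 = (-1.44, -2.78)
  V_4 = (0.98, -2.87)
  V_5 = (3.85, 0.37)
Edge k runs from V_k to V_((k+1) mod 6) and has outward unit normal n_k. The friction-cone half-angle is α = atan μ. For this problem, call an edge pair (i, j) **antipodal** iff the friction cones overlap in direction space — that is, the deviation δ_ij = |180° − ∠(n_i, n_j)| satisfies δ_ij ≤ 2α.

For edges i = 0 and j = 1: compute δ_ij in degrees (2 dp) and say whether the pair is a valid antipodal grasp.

δ = 119.99°, invalid

α = atan 0.75 = 36.87°;  2α = 73.74°
edge 0: e_0 = (-3.01, -2.00);  n_0 = (-0.5534, +0.8329)
edge 1: e_1 = (+0.14, -2.22);  n_1 = (-0.9980, -0.0629)
∠(n_0, n_1) = 60.01°
δ = |180° − 60.01°| = 119.99°
119.99° > 2α = 73.74°  →  invalid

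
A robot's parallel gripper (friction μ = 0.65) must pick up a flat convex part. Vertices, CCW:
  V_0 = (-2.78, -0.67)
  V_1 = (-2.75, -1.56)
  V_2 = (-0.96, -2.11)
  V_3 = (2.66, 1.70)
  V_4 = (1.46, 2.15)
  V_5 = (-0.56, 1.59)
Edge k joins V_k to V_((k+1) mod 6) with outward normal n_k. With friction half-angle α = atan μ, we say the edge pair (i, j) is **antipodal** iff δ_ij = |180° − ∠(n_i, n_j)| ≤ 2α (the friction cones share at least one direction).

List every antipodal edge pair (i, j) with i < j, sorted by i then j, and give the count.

count = 6; pairs: (0,2), (1,3), (1,4), (1,5), (2,4), (2,5)

α = atan 0.65 = 33.02°;  2α = 66.05°
n_0 = (-0.9994, -0.0337)
n_1 = (-0.2937, -0.9559)
n_2 = (+0.7250, -0.6888)
n_3 = (+0.3511, +0.9363)
n_4 = (-0.2672, +0.9637)
n_5 = (-0.7134, +0.7008)
  (0,1): δ = 109.01°  ·
  (0,2): δ = 45.47°  ✓
  (0,3): δ = 67.51°  ·
  (0,4): δ = 103.56°  ·
  (0,5): δ = 133.58°  ·
  (1,2): δ = 116.45°  ·
  (1,3): δ = 3.48°  ✓
  (1,4): δ = 32.58°  ✓
  (1,5): δ = 62.59°  ✓
  (2,3): δ = 67.02°  ·
  (2,4): δ = 30.97°  ✓
  (2,5): δ = 0.95°  ✓
  (3,4): δ = 143.95°  ·
  (3,5): δ = 113.93°  ·
  (4,5): δ = 149.98°  ·
antipodal pairs: 6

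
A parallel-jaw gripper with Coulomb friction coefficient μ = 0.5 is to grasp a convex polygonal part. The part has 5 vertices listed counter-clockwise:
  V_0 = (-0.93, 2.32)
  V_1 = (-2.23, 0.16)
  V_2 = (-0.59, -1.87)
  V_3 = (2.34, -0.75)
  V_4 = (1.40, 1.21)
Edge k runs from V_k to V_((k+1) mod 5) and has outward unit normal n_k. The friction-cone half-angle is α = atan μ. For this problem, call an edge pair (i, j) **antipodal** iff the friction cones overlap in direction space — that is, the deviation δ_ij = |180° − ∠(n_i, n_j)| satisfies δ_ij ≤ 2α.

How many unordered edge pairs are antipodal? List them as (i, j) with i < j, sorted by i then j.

α = atan 0.5 = 26.57°;  2α = 53.13°
n_0 = (-0.8568, +0.5157)
n_1 = (-0.7779, -0.6284)
n_2 = (+0.3571, -0.9341)
n_3 = (+0.9017, +0.4324)
n_4 = (+0.4301, +0.9028)
  (0,1): δ = 110.02°  ·
  (0,2): δ = 38.04°  ✓
  (0,3): δ = 56.66°  ·
  (0,4): δ = 95.57°  ·
  (1,2): δ = 108.01°  ·
  (1,3): δ = 13.31°  ✓
  (1,4): δ = 25.59°  ✓
  (2,3): δ = 85.30°  ·
  (2,4): δ = 46.39°  ✓
  (3,4): δ = 141.09°  ·
antipodal pairs: 4

count = 4; pairs: (0,2), (1,3), (1,4), (2,4)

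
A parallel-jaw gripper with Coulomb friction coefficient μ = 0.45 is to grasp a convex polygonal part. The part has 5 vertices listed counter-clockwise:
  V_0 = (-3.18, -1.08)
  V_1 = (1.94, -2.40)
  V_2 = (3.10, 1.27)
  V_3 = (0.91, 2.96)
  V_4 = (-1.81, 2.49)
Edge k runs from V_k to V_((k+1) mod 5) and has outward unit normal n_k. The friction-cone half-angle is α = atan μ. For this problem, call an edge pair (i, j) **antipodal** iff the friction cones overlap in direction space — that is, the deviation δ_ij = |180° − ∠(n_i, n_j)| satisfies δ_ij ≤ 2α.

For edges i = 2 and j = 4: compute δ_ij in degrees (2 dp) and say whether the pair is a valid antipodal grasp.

δ = 73.34°, invalid

α = atan 0.45 = 24.23°;  2α = 48.46°
edge 2: e_2 = (-2.19, +1.69);  n_2 = (+0.6109, +0.7917)
edge 4: e_4 = (-1.37, -3.57);  n_4 = (-0.9336, +0.3583)
∠(n_2, n_4) = 106.66°
δ = |180° − 106.66°| = 73.34°
73.34° > 2α = 48.46°  →  invalid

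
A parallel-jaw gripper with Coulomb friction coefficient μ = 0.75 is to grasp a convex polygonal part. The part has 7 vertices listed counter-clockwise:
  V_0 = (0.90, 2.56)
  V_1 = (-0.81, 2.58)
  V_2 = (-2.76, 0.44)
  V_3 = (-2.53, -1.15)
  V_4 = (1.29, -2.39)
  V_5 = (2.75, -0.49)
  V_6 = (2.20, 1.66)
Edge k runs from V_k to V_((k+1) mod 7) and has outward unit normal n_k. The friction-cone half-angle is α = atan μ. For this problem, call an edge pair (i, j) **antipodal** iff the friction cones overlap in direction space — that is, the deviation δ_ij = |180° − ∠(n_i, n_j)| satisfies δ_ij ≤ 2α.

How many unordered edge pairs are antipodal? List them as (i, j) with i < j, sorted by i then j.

count = 10; pairs: (0,3), (0,4), (1,3), (1,4), (1,5), (2,4), (2,5), (2,6), (3,5), (3,6)

α = atan 0.75 = 36.87°;  2α = 73.74°
n_0 = (+0.0117, +0.9999)
n_1 = (-0.7392, +0.6735)
n_2 = (-0.9897, -0.1432)
n_3 = (-0.3087, -0.9511)
n_4 = (+0.7929, -0.6093)
n_5 = (+0.9688, +0.2478)
n_6 = (+0.5692, +0.8222)
  (0,1): δ = 131.67°  ·
  (0,2): δ = 81.10°  ·
  (0,3): δ = 17.31°  ✓
  (0,4): δ = 53.13°  ✓
  (0,5): δ = 105.02°  ·
  (0,6): δ = 145.97°  ·
  (1,2): δ = 129.43°  ·
  (1,3): δ = 65.64°  ✓
  (1,4): δ = 4.80°  ✓
  (1,5): δ = 56.69°  ✓
  (1,6): δ = 97.65°  ·
  (2,3): δ = 116.21°  ·
  (2,4): δ = 45.77°  ✓
  (2,5): δ = 6.12°  ✓
  (2,6): δ = 47.07°  ✓
  (3,4): δ = 109.56°  ·
  (3,5): δ = 57.67°  ✓
  (3,6): δ = 16.71°  ✓
  (4,5): δ = 128.11°  ·
  (4,6): δ = 87.16°  ·
  (5,6): δ = 139.04°  ·
antipodal pairs: 10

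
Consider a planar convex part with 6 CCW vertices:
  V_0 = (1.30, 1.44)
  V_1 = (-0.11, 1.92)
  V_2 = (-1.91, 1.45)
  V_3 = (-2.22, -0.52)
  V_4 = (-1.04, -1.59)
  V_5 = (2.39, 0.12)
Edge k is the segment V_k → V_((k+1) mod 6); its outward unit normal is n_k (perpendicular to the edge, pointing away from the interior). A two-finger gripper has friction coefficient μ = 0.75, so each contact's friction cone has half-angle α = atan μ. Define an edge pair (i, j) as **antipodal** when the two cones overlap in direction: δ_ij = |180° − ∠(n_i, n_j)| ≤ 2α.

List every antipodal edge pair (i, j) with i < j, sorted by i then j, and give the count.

α = atan 0.75 = 36.87°;  2α = 73.74°
n_0 = (+0.3223, +0.9466)
n_1 = (-0.2526, +0.9676)
n_2 = (-0.9878, +0.1554)
n_3 = (-0.6717, -0.7408)
n_4 = (+0.4462, -0.8949)
n_5 = (+0.7711, +0.6367)
  (0,1): δ = 146.57°  ·
  (0,2): δ = 80.14°  ·
  (0,3): δ = 23.40°  ✓
  (0,4): δ = 45.30°  ✓
  (0,5): δ = 148.35°  ·
  (1,2): δ = 113.58°  ·
  (1,3): δ = 56.83°  ✓
  (1,4): δ = 11.86°  ✓
  (1,5): δ = 114.91°  ·
  (2,3): δ = 123.26°  ·
  (2,4): δ = 54.56°  ✓
  (2,5): δ = 48.49°  ✓
  (3,4): δ = 111.30°  ·
  (3,5): δ = 8.25°  ✓
  (4,5): δ = 76.95°  ·
antipodal pairs: 7

count = 7; pairs: (0,3), (0,4), (1,3), (1,4), (2,4), (2,5), (3,5)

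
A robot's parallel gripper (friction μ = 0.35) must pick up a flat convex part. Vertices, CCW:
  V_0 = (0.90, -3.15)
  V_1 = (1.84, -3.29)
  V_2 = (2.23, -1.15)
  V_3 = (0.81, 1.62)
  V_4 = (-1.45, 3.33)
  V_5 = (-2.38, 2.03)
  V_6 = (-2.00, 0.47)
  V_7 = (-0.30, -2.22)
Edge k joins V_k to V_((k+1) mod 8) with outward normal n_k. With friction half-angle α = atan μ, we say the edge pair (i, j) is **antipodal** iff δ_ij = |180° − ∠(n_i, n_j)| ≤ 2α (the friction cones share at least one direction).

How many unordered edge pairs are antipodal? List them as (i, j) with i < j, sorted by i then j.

α = atan 0.35 = 19.29°;  2α = 38.58°
n_0 = (-0.1473, -0.9891)
n_1 = (+0.9838, -0.1793)
n_2 = (+0.8899, +0.4562)
n_3 = (+0.6034, +0.7975)
n_4 = (-0.8133, +0.5818)
n_5 = (-0.9716, -0.2367)
n_6 = (-0.8453, -0.5342)
n_7 = (-0.6126, -0.7904)
  (0,1): δ = 91.86°  ·
  (0,2): δ = 54.39°  ·
  (0,3): δ = 28.64°  ✓
  (0,4): δ = 62.89°  ·
  (0,5): δ = 112.16°  ·
  (0,6): δ = 130.76°  ·
  (0,7): δ = 150.70°  ·
  (1,2): δ = 142.53°  ·
  (1,3): δ = 116.78°  ·
  (1,4): δ = 25.25°  ✓
  (1,5): δ = 24.02°  ✓
  (1,6): δ = 42.62°  ·
  (1,7): δ = 62.55°  ·
  (2,3): δ = 154.25°  ·
  (2,4): δ = 62.72°  ·
  (2,5): δ = 13.45°  ✓
  (2,6): δ = 5.15°  ✓
  (2,7): δ = 25.08°  ✓
  (3,4): δ = 88.47°  ·
  (3,5): δ = 39.20°  ·
  (3,6): δ = 20.60°  ✓
  (3,7): δ = 0.66°  ✓
  (4,5): δ = 130.73°  ·
  (4,6): δ = 112.13°  ·
  (4,7): δ = 92.20°  ·
  (5,6): δ = 161.40°  ·
  (5,7): δ = 141.47°  ·
  (6,7): δ = 160.07°  ·
antipodal pairs: 8

count = 8; pairs: (0,3), (1,4), (1,5), (2,5), (2,6), (2,7), (3,6), (3,7)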